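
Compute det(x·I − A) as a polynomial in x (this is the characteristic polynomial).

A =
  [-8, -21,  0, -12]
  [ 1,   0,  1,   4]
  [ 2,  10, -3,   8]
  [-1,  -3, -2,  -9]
x^4 + 20*x^3 + 150*x^2 + 500*x + 625

Expanding det(x·I − A) (e.g. by cofactor expansion or by noting that A is similar to its Jordan form J, which has the same characteristic polynomial as A) gives
  χ_A(x) = x^4 + 20*x^3 + 150*x^2 + 500*x + 625
which factors as (x + 5)^4. The eigenvalues (with algebraic multiplicities) are λ = -5 with multiplicity 4.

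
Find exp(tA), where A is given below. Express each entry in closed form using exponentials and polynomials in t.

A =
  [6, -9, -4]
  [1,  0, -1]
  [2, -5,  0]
e^{tA} =
  [-t^2*exp(2*t)/2 + 4*t*exp(2*t) + exp(2*t), t^2*exp(2*t) - 9*t*exp(2*t), t^2*exp(2*t)/2 - 4*t*exp(2*t)]
  [t*exp(2*t), -2*t*exp(2*t) + exp(2*t), -t*exp(2*t)]
  [-t^2*exp(2*t)/2 + 2*t*exp(2*t), t^2*exp(2*t) - 5*t*exp(2*t), t^2*exp(2*t)/2 - 2*t*exp(2*t) + exp(2*t)]

Strategy: write A = P · J · P⁻¹ where J is a Jordan canonical form, so e^{tA} = P · e^{tJ} · P⁻¹, and e^{tJ} can be computed block-by-block.

A has Jordan form
J =
  [2, 1, 0]
  [0, 2, 1]
  [0, 0, 2]
(up to reordering of blocks).

Per-block formulas:
  For a 3×3 Jordan block J_3(2): exp(t · J_3(2)) = e^(2t)·(I + t·N + (t^2/2)·N^2), where N is the 3×3 nilpotent shift.

After assembling e^{tJ} and conjugating by P, we get:

e^{tA} =
  [-t^2*exp(2*t)/2 + 4*t*exp(2*t) + exp(2*t), t^2*exp(2*t) - 9*t*exp(2*t), t^2*exp(2*t)/2 - 4*t*exp(2*t)]
  [t*exp(2*t), -2*t*exp(2*t) + exp(2*t), -t*exp(2*t)]
  [-t^2*exp(2*t)/2 + 2*t*exp(2*t), t^2*exp(2*t) - 5*t*exp(2*t), t^2*exp(2*t)/2 - 2*t*exp(2*t) + exp(2*t)]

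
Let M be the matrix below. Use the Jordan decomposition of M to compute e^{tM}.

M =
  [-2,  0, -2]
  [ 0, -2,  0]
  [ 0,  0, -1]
e^{tM} =
  [exp(-2*t), 0, -2*exp(-t) + 2*exp(-2*t)]
  [0, exp(-2*t), 0]
  [0, 0, exp(-t)]

Strategy: write M = P · J · P⁻¹ where J is a Jordan canonical form, so e^{tM} = P · e^{tJ} · P⁻¹, and e^{tJ} can be computed block-by-block.

M has Jordan form
J =
  [-2,  0,  0]
  [ 0, -2,  0]
  [ 0,  0, -1]
(up to reordering of blocks).

Per-block formulas:
  For a 1×1 block at λ = -2: exp(t · [-2]) = [e^(-2t)].
  For a 1×1 block at λ = -1: exp(t · [-1]) = [e^(-1t)].

After assembling e^{tJ} and conjugating by P, we get:

e^{tM} =
  [exp(-2*t), 0, -2*exp(-t) + 2*exp(-2*t)]
  [0, exp(-2*t), 0]
  [0, 0, exp(-t)]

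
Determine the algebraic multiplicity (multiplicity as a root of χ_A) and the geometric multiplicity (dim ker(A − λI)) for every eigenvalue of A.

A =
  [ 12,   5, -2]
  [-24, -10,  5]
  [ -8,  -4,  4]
λ = 2: alg = 3, geom = 1

Step 1 — factor the characteristic polynomial to read off the algebraic multiplicities:
  χ_A(x) = (x - 2)^3

Step 2 — compute geometric multiplicities via the rank-nullity identity g(λ) = n − rank(A − λI):
  rank(A − (2)·I) = 2, so dim ker(A − (2)·I) = n − 2 = 1

Summary:
  λ = 2: algebraic multiplicity = 3, geometric multiplicity = 1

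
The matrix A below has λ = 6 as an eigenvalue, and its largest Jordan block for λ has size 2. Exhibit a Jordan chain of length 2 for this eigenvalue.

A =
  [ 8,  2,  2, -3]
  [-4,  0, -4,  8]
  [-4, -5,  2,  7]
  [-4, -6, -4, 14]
A Jordan chain for λ = 6 of length 2:
v_1 = (2, -4, -4, -4)ᵀ
v_2 = (1, 0, 0, 0)ᵀ

Let N = A − (6)·I. We want v_2 with N^2 v_2 = 0 but N^1 v_2 ≠ 0; then v_{j-1} := N · v_j for j = 2, …, 2.

Pick v_2 = (1, 0, 0, 0)ᵀ.
Then v_1 = N · v_2 = (2, -4, -4, -4)ᵀ.

Sanity check: (A − (6)·I) v_1 = (0, 0, 0, 0)ᵀ = 0. ✓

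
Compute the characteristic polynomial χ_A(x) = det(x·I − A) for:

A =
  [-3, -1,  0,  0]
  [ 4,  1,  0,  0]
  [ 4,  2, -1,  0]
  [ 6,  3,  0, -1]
x^4 + 4*x^3 + 6*x^2 + 4*x + 1

Expanding det(x·I − A) (e.g. by cofactor expansion or by noting that A is similar to its Jordan form J, which has the same characteristic polynomial as A) gives
  χ_A(x) = x^4 + 4*x^3 + 6*x^2 + 4*x + 1
which factors as (x + 1)^4. The eigenvalues (with algebraic multiplicities) are λ = -1 with multiplicity 4.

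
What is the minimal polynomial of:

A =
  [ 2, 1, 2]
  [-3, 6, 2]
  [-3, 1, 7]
x^2 - 10*x + 25

The characteristic polynomial is χ_A(x) = (x - 5)^3, so the eigenvalues are known. The minimal polynomial is
  m_A(x) = Π_λ (x − λ)^{k_λ}
where k_λ is the size of the *largest* Jordan block for λ (equivalently, the smallest k with (A − λI)^k v = 0 for every generalised eigenvector v of λ).

  λ = 5: largest Jordan block has size 2, contributing (x − 5)^2

So m_A(x) = (x - 5)^2 = x^2 - 10*x + 25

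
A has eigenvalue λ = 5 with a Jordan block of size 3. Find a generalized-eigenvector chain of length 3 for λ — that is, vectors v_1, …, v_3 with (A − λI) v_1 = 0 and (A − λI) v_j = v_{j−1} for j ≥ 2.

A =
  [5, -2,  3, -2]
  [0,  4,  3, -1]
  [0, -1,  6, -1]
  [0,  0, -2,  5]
A Jordan chain for λ = 5 of length 3:
v_1 = (-1, -2, 0, 2)ᵀ
v_2 = (-2, -1, -1, 0)ᵀ
v_3 = (0, 1, 0, 0)ᵀ

Let N = A − (5)·I. We want v_3 with N^3 v_3 = 0 but N^2 v_3 ≠ 0; then v_{j-1} := N · v_j for j = 3, …, 2.

Pick v_3 = (0, 1, 0, 0)ᵀ.
Then v_2 = N · v_3 = (-2, -1, -1, 0)ᵀ.
Then v_1 = N · v_2 = (-1, -2, 0, 2)ᵀ.

Sanity check: (A − (5)·I) v_1 = (0, 0, 0, 0)ᵀ = 0. ✓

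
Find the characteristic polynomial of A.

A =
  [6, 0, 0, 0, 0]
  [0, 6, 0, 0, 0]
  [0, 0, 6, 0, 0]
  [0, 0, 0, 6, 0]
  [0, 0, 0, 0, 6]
x^5 - 30*x^4 + 360*x^3 - 2160*x^2 + 6480*x - 7776

Expanding det(x·I − A) (e.g. by cofactor expansion or by noting that A is similar to its Jordan form J, which has the same characteristic polynomial as A) gives
  χ_A(x) = x^5 - 30*x^4 + 360*x^3 - 2160*x^2 + 6480*x - 7776
which factors as (x - 6)^5. The eigenvalues (with algebraic multiplicities) are λ = 6 with multiplicity 5.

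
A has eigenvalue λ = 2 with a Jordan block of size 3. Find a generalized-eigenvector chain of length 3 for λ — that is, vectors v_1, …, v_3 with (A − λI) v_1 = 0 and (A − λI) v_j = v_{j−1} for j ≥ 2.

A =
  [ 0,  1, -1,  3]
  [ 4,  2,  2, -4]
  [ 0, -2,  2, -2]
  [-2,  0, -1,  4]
A Jordan chain for λ = 2 of length 3:
v_1 = (2, 0, -4, 0)ᵀ
v_2 = (-2, 4, 0, -2)ᵀ
v_3 = (1, 0, 0, 0)ᵀ

Let N = A − (2)·I. We want v_3 with N^3 v_3 = 0 but N^2 v_3 ≠ 0; then v_{j-1} := N · v_j for j = 3, …, 2.

Pick v_3 = (1, 0, 0, 0)ᵀ.
Then v_2 = N · v_3 = (-2, 4, 0, -2)ᵀ.
Then v_1 = N · v_2 = (2, 0, -4, 0)ᵀ.

Sanity check: (A − (2)·I) v_1 = (0, 0, 0, 0)ᵀ = 0. ✓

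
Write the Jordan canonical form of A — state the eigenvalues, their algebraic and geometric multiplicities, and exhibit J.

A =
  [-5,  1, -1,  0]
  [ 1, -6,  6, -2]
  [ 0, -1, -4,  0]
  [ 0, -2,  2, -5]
J_3(-5) ⊕ J_1(-5)

The characteristic polynomial is
  det(x·I − A) = x^4 + 20*x^3 + 150*x^2 + 500*x + 625 = (x + 5)^4

Eigenvalues and multiplicities (the geometric multiplicity of λ is n − rank(A − λI), which equals the number of Jordan blocks for λ):
  λ = -5: algebraic multiplicity = 4, geometric multiplicity = 2

Determining the block sizes for each eigenvalue:
  λ = -5: with am = 4 and gm = 2, the partition is not yet determined (e.g. several partitions of 4 into 2 parts exist). Let N = A − (-5)·I. Computing rank(N^1) = 2, rank(N^2) = 1, rank(N^3) = 0; the number of blocks of size ≥ j is rank(N^{j−1}) − rank(N^j), giving [2, 1, 1]. So we have 1 block(s) of size 3, 1 block(s) of size 1 → block sizes [3, 1]

Assembling the blocks gives a Jordan form
J =
  [-5,  1,  0,  0]
  [ 0, -5,  1,  0]
  [ 0,  0, -5,  0]
  [ 0,  0,  0, -5]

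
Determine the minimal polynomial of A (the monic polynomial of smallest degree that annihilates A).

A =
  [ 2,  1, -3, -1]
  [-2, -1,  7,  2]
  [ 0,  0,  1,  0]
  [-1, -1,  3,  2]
x^3 - 3*x^2 + 3*x - 1

The characteristic polynomial is χ_A(x) = (x - 1)^4, so the eigenvalues are known. The minimal polynomial is
  m_A(x) = Π_λ (x − λ)^{k_λ}
where k_λ is the size of the *largest* Jordan block for λ (equivalently, the smallest k with (A − λI)^k v = 0 for every generalised eigenvector v of λ).

  λ = 1: largest Jordan block has size 3, contributing (x − 1)^3

So m_A(x) = (x - 1)^3 = x^3 - 3*x^2 + 3*x - 1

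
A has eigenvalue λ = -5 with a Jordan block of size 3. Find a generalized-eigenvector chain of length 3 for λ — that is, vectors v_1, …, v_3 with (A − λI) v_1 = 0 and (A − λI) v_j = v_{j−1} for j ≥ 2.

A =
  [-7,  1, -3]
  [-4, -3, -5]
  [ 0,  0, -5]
A Jordan chain for λ = -5 of length 3:
v_1 = (1, 2, 0)ᵀ
v_2 = (-3, -5, 0)ᵀ
v_3 = (0, 0, 1)ᵀ

Let N = A − (-5)·I. We want v_3 with N^3 v_3 = 0 but N^2 v_3 ≠ 0; then v_{j-1} := N · v_j for j = 3, …, 2.

Pick v_3 = (0, 0, 1)ᵀ.
Then v_2 = N · v_3 = (-3, -5, 0)ᵀ.
Then v_1 = N · v_2 = (1, 2, 0)ᵀ.

Sanity check: (A − (-5)·I) v_1 = (0, 0, 0)ᵀ = 0. ✓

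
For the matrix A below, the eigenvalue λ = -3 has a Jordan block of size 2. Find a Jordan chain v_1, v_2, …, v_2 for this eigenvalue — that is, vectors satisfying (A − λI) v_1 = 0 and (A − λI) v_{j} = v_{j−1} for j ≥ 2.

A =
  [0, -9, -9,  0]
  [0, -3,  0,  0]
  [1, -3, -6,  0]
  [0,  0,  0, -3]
A Jordan chain for λ = -3 of length 2:
v_1 = (3, 0, 1, 0)ᵀ
v_2 = (1, 0, 0, 0)ᵀ

Let N = A − (-3)·I. We want v_2 with N^2 v_2 = 0 but N^1 v_2 ≠ 0; then v_{j-1} := N · v_j for j = 2, …, 2.

Pick v_2 = (1, 0, 0, 0)ᵀ.
Then v_1 = N · v_2 = (3, 0, 1, 0)ᵀ.

Sanity check: (A − (-3)·I) v_1 = (0, 0, 0, 0)ᵀ = 0. ✓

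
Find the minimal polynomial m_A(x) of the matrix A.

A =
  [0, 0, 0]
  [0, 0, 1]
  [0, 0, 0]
x^2

The characteristic polynomial is χ_A(x) = x^3, so the eigenvalues are known. The minimal polynomial is
  m_A(x) = Π_λ (x − λ)^{k_λ}
where k_λ is the size of the *largest* Jordan block for λ (equivalently, the smallest k with (A − λI)^k v = 0 for every generalised eigenvector v of λ).

  λ = 0: largest Jordan block has size 2, contributing (x − 0)^2

So m_A(x) = x^2 = x^2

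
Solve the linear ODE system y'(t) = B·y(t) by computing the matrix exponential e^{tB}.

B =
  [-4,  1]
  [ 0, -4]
e^{tB} =
  [exp(-4*t), t*exp(-4*t)]
  [0, exp(-4*t)]

Strategy: write B = P · J · P⁻¹ where J is a Jordan canonical form, so e^{tB} = P · e^{tJ} · P⁻¹, and e^{tJ} can be computed block-by-block.

B has Jordan form
J =
  [-4,  1]
  [ 0, -4]
(up to reordering of blocks).

Per-block formulas:
  For a 2×2 Jordan block J_2(-4): exp(t · J_2(-4)) = e^(-4t)·(I + t·N), where N is the 2×2 nilpotent shift.

After assembling e^{tJ} and conjugating by P, we get:

e^{tB} =
  [exp(-4*t), t*exp(-4*t)]
  [0, exp(-4*t)]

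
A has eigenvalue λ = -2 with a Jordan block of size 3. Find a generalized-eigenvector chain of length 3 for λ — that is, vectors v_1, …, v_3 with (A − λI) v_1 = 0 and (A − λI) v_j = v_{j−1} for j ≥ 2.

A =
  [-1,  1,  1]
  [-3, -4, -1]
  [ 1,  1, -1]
A Jordan chain for λ = -2 of length 3:
v_1 = (-1, 2, -1)ᵀ
v_2 = (1, -3, 1)ᵀ
v_3 = (1, 0, 0)ᵀ

Let N = A − (-2)·I. We want v_3 with N^3 v_3 = 0 but N^2 v_3 ≠ 0; then v_{j-1} := N · v_j for j = 3, …, 2.

Pick v_3 = (1, 0, 0)ᵀ.
Then v_2 = N · v_3 = (1, -3, 1)ᵀ.
Then v_1 = N · v_2 = (-1, 2, -1)ᵀ.

Sanity check: (A − (-2)·I) v_1 = (0, 0, 0)ᵀ = 0. ✓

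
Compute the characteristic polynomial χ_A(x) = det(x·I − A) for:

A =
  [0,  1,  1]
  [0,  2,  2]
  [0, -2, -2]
x^3

Expanding det(x·I − A) (e.g. by cofactor expansion or by noting that A is similar to its Jordan form J, which has the same characteristic polynomial as A) gives
  χ_A(x) = x^3
which factors as x^3. The eigenvalues (with algebraic multiplicities) are λ = 0 with multiplicity 3.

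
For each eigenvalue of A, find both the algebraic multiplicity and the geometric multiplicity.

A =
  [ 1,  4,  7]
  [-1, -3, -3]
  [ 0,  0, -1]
λ = -1: alg = 3, geom = 1

Step 1 — factor the characteristic polynomial to read off the algebraic multiplicities:
  χ_A(x) = (x + 1)^3

Step 2 — compute geometric multiplicities via the rank-nullity identity g(λ) = n − rank(A − λI):
  rank(A − (-1)·I) = 2, so dim ker(A − (-1)·I) = n − 2 = 1

Summary:
  λ = -1: algebraic multiplicity = 3, geometric multiplicity = 1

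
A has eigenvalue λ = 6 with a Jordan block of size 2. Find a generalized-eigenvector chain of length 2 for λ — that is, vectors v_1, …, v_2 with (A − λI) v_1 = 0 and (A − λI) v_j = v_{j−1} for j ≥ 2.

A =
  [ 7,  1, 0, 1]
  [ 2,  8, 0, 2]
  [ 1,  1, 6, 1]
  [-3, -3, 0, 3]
A Jordan chain for λ = 6 of length 2:
v_1 = (1, 2, 1, -3)ᵀ
v_2 = (1, 0, 0, 0)ᵀ

Let N = A − (6)·I. We want v_2 with N^2 v_2 = 0 but N^1 v_2 ≠ 0; then v_{j-1} := N · v_j for j = 2, …, 2.

Pick v_2 = (1, 0, 0, 0)ᵀ.
Then v_1 = N · v_2 = (1, 2, 1, -3)ᵀ.

Sanity check: (A − (6)·I) v_1 = (0, 0, 0, 0)ᵀ = 0. ✓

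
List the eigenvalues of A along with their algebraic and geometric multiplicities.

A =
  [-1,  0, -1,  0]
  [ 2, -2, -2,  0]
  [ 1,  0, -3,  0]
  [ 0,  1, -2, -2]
λ = -2: alg = 4, geom = 2

Step 1 — factor the characteristic polynomial to read off the algebraic multiplicities:
  χ_A(x) = (x + 2)^4

Step 2 — compute geometric multiplicities via the rank-nullity identity g(λ) = n − rank(A − λI):
  rank(A − (-2)·I) = 2, so dim ker(A − (-2)·I) = n − 2 = 2

Summary:
  λ = -2: algebraic multiplicity = 4, geometric multiplicity = 2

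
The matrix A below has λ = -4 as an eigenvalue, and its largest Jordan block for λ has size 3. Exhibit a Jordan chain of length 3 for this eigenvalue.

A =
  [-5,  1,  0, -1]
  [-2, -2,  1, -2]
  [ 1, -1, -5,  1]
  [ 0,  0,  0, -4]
A Jordan chain for λ = -4 of length 3:
v_1 = (-1, -1, 0, 0)ᵀ
v_2 = (-1, -2, 1, 0)ᵀ
v_3 = (1, 0, 0, 0)ᵀ

Let N = A − (-4)·I. We want v_3 with N^3 v_3 = 0 but N^2 v_3 ≠ 0; then v_{j-1} := N · v_j for j = 3, …, 2.

Pick v_3 = (1, 0, 0, 0)ᵀ.
Then v_2 = N · v_3 = (-1, -2, 1, 0)ᵀ.
Then v_1 = N · v_2 = (-1, -1, 0, 0)ᵀ.

Sanity check: (A − (-4)·I) v_1 = (0, 0, 0, 0)ᵀ = 0. ✓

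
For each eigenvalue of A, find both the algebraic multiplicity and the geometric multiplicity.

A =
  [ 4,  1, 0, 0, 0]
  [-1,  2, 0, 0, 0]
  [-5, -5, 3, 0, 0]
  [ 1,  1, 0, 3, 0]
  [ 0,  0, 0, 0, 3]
λ = 3: alg = 5, geom = 4

Step 1 — factor the characteristic polynomial to read off the algebraic multiplicities:
  χ_A(x) = (x - 3)^5

Step 2 — compute geometric multiplicities via the rank-nullity identity g(λ) = n − rank(A − λI):
  rank(A − (3)·I) = 1, so dim ker(A − (3)·I) = n − 1 = 4

Summary:
  λ = 3: algebraic multiplicity = 5, geometric multiplicity = 4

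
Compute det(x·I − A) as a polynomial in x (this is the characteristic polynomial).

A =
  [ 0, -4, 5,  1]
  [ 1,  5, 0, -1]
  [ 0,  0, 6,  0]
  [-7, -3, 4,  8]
x^4 - 19*x^3 + 126*x^2 - 324*x + 216

Expanding det(x·I − A) (e.g. by cofactor expansion or by noting that A is similar to its Jordan form J, which has the same characteristic polynomial as A) gives
  χ_A(x) = x^4 - 19*x^3 + 126*x^2 - 324*x + 216
which factors as (x - 6)^3*(x - 1). The eigenvalues (with algebraic multiplicities) are λ = 1 with multiplicity 1, λ = 6 with multiplicity 3.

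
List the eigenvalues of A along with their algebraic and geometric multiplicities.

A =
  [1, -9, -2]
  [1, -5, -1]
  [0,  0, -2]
λ = -2: alg = 3, geom = 1

Step 1 — factor the characteristic polynomial to read off the algebraic multiplicities:
  χ_A(x) = (x + 2)^3

Step 2 — compute geometric multiplicities via the rank-nullity identity g(λ) = n − rank(A − λI):
  rank(A − (-2)·I) = 2, so dim ker(A − (-2)·I) = n − 2 = 1

Summary:
  λ = -2: algebraic multiplicity = 3, geometric multiplicity = 1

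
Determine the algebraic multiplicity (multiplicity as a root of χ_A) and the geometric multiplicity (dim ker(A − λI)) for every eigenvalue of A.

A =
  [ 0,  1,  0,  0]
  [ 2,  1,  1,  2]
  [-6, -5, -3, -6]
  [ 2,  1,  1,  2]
λ = 0: alg = 4, geom = 2

Step 1 — factor the characteristic polynomial to read off the algebraic multiplicities:
  χ_A(x) = x^4

Step 2 — compute geometric multiplicities via the rank-nullity identity g(λ) = n − rank(A − λI):
  rank(A − (0)·I) = 2, so dim ker(A − (0)·I) = n − 2 = 2

Summary:
  λ = 0: algebraic multiplicity = 4, geometric multiplicity = 2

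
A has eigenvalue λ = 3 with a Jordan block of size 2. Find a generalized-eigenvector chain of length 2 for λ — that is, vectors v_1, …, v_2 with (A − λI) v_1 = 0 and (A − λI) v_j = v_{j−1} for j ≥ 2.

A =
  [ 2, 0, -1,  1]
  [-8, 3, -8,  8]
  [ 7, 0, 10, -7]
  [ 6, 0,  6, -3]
A Jordan chain for λ = 3 of length 2:
v_1 = (-1, -8, 7, 6)ᵀ
v_2 = (1, 0, 0, 0)ᵀ

Let N = A − (3)·I. We want v_2 with N^2 v_2 = 0 but N^1 v_2 ≠ 0; then v_{j-1} := N · v_j for j = 2, …, 2.

Pick v_2 = (1, 0, 0, 0)ᵀ.
Then v_1 = N · v_2 = (-1, -8, 7, 6)ᵀ.

Sanity check: (A − (3)·I) v_1 = (0, 0, 0, 0)ᵀ = 0. ✓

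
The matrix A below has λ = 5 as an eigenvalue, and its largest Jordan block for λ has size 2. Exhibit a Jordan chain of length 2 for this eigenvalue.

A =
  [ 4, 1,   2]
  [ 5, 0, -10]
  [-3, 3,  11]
A Jordan chain for λ = 5 of length 2:
v_1 = (-1, 5, -3)ᵀ
v_2 = (1, 0, 0)ᵀ

Let N = A − (5)·I. We want v_2 with N^2 v_2 = 0 but N^1 v_2 ≠ 0; then v_{j-1} := N · v_j for j = 2, …, 2.

Pick v_2 = (1, 0, 0)ᵀ.
Then v_1 = N · v_2 = (-1, 5, -3)ᵀ.

Sanity check: (A − (5)·I) v_1 = (0, 0, 0)ᵀ = 0. ✓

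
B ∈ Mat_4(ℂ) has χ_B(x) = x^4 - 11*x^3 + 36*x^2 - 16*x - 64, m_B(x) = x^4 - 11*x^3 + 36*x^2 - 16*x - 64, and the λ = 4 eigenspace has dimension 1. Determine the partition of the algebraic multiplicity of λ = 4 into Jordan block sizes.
Block sizes for λ = 4: [3]

Step 1 — from the characteristic polynomial, algebraic multiplicity of λ = 4 is 3. From dim ker(B − (4)·I) = 1, there are exactly 1 Jordan blocks for λ = 4.
Step 2 — from the minimal polynomial, the factor (x − 4)^3 tells us the largest block for λ = 4 has size 3.
Step 3 — with total size 3, 1 blocks, and largest block 3, the block sizes (in nonincreasing order) are [3].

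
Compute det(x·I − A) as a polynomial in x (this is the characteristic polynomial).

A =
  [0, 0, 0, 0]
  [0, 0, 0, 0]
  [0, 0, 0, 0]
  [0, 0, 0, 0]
x^4

Expanding det(x·I − A) (e.g. by cofactor expansion or by noting that A is similar to its Jordan form J, which has the same characteristic polynomial as A) gives
  χ_A(x) = x^4
which factors as x^4. The eigenvalues (with algebraic multiplicities) are λ = 0 with multiplicity 4.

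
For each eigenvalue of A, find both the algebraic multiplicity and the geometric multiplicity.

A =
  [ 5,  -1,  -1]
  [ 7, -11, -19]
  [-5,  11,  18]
λ = 4: alg = 3, geom = 1

Step 1 — factor the characteristic polynomial to read off the algebraic multiplicities:
  χ_A(x) = (x - 4)^3

Step 2 — compute geometric multiplicities via the rank-nullity identity g(λ) = n − rank(A − λI):
  rank(A − (4)·I) = 2, so dim ker(A − (4)·I) = n − 2 = 1

Summary:
  λ = 4: algebraic multiplicity = 3, geometric multiplicity = 1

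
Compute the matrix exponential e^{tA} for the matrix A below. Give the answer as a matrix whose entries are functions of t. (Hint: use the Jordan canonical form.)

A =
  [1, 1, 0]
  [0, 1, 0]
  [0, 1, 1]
e^{tA} =
  [exp(t), t*exp(t), 0]
  [0, exp(t), 0]
  [0, t*exp(t), exp(t)]

Strategy: write A = P · J · P⁻¹ where J is a Jordan canonical form, so e^{tA} = P · e^{tJ} · P⁻¹, and e^{tJ} can be computed block-by-block.

A has Jordan form
J =
  [1, 1, 0]
  [0, 1, 0]
  [0, 0, 1]
(up to reordering of blocks).

Per-block formulas:
  For a 1×1 block at λ = 1: exp(t · [1]) = [e^(1t)].
  For a 2×2 Jordan block J_2(1): exp(t · J_2(1)) = e^(1t)·(I + t·N), where N is the 2×2 nilpotent shift.

After assembling e^{tJ} and conjugating by P, we get:

e^{tA} =
  [exp(t), t*exp(t), 0]
  [0, exp(t), 0]
  [0, t*exp(t), exp(t)]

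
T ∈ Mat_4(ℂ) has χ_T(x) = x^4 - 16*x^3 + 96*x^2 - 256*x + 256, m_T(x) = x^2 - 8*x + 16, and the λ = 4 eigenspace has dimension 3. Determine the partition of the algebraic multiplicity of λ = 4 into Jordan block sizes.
Block sizes for λ = 4: [2, 1, 1]

Step 1 — from the characteristic polynomial, algebraic multiplicity of λ = 4 is 4. From dim ker(T − (4)·I) = 3, there are exactly 3 Jordan blocks for λ = 4.
Step 2 — from the minimal polynomial, the factor (x − 4)^2 tells us the largest block for λ = 4 has size 2.
Step 3 — with total size 4, 3 blocks, and largest block 2, the block sizes (in nonincreasing order) are [2, 1, 1].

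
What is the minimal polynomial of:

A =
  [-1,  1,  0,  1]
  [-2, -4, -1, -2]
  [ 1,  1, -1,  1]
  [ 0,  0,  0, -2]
x^3 + 6*x^2 + 12*x + 8

The characteristic polynomial is χ_A(x) = (x + 2)^4, so the eigenvalues are known. The minimal polynomial is
  m_A(x) = Π_λ (x − λ)^{k_λ}
where k_λ is the size of the *largest* Jordan block for λ (equivalently, the smallest k with (A − λI)^k v = 0 for every generalised eigenvector v of λ).

  λ = -2: largest Jordan block has size 3, contributing (x + 2)^3

So m_A(x) = (x + 2)^3 = x^3 + 6*x^2 + 12*x + 8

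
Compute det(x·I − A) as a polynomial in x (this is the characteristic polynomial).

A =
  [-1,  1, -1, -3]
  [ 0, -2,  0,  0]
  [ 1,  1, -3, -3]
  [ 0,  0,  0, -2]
x^4 + 8*x^3 + 24*x^2 + 32*x + 16

Expanding det(x·I − A) (e.g. by cofactor expansion or by noting that A is similar to its Jordan form J, which has the same characteristic polynomial as A) gives
  χ_A(x) = x^4 + 8*x^3 + 24*x^2 + 32*x + 16
which factors as (x + 2)^4. The eigenvalues (with algebraic multiplicities) are λ = -2 with multiplicity 4.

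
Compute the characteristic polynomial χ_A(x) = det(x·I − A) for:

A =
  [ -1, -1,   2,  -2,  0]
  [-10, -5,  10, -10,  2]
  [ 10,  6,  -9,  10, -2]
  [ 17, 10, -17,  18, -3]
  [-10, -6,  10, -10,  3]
x^5 - 6*x^4 + 14*x^3 - 16*x^2 + 9*x - 2

Expanding det(x·I − A) (e.g. by cofactor expansion or by noting that A is similar to its Jordan form J, which has the same characteristic polynomial as A) gives
  χ_A(x) = x^5 - 6*x^4 + 14*x^3 - 16*x^2 + 9*x - 2
which factors as (x - 2)*(x - 1)^4. The eigenvalues (with algebraic multiplicities) are λ = 1 with multiplicity 4, λ = 2 with multiplicity 1.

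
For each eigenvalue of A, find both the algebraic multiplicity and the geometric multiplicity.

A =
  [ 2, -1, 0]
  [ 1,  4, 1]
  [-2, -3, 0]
λ = 2: alg = 3, geom = 1

Step 1 — factor the characteristic polynomial to read off the algebraic multiplicities:
  χ_A(x) = (x - 2)^3

Step 2 — compute geometric multiplicities via the rank-nullity identity g(λ) = n − rank(A − λI):
  rank(A − (2)·I) = 2, so dim ker(A − (2)·I) = n − 2 = 1

Summary:
  λ = 2: algebraic multiplicity = 3, geometric multiplicity = 1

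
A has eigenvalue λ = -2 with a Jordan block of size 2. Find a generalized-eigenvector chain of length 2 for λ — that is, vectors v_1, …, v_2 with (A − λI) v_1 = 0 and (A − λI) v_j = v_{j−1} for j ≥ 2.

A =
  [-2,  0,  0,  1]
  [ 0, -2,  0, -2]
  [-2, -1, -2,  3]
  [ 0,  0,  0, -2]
A Jordan chain for λ = -2 of length 2:
v_1 = (0, 0, -2, 0)ᵀ
v_2 = (1, 0, 0, 0)ᵀ

Let N = A − (-2)·I. We want v_2 with N^2 v_2 = 0 but N^1 v_2 ≠ 0; then v_{j-1} := N · v_j for j = 2, …, 2.

Pick v_2 = (1, 0, 0, 0)ᵀ.
Then v_1 = N · v_2 = (0, 0, -2, 0)ᵀ.

Sanity check: (A − (-2)·I) v_1 = (0, 0, 0, 0)ᵀ = 0. ✓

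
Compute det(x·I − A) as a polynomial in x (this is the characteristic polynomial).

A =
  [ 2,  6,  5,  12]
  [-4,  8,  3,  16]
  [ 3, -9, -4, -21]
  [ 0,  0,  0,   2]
x^4 - 8*x^3 + 24*x^2 - 32*x + 16

Expanding det(x·I − A) (e.g. by cofactor expansion or by noting that A is similar to its Jordan form J, which has the same characteristic polynomial as A) gives
  χ_A(x) = x^4 - 8*x^3 + 24*x^2 - 32*x + 16
which factors as (x - 2)^4. The eigenvalues (with algebraic multiplicities) are λ = 2 with multiplicity 4.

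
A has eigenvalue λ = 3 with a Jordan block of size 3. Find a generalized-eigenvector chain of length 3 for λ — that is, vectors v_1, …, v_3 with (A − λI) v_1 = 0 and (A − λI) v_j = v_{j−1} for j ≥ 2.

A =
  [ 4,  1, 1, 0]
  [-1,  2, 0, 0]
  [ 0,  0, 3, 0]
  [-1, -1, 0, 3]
A Jordan chain for λ = 3 of length 3:
v_1 = (1, -1, 0, -1)ᵀ
v_2 = (1, 0, 0, 0)ᵀ
v_3 = (0, 0, 1, 0)ᵀ

Let N = A − (3)·I. We want v_3 with N^3 v_3 = 0 but N^2 v_3 ≠ 0; then v_{j-1} := N · v_j for j = 3, …, 2.

Pick v_3 = (0, 0, 1, 0)ᵀ.
Then v_2 = N · v_3 = (1, 0, 0, 0)ᵀ.
Then v_1 = N · v_2 = (1, -1, 0, -1)ᵀ.

Sanity check: (A − (3)·I) v_1 = (0, 0, 0, 0)ᵀ = 0. ✓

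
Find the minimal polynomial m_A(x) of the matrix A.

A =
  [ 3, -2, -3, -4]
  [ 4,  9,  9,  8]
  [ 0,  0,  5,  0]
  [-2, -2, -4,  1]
x^3 - 13*x^2 + 55*x - 75

The characteristic polynomial is χ_A(x) = (x - 5)^3*(x - 3), so the eigenvalues are known. The minimal polynomial is
  m_A(x) = Π_λ (x − λ)^{k_λ}
where k_λ is the size of the *largest* Jordan block for λ (equivalently, the smallest k with (A − λI)^k v = 0 for every generalised eigenvector v of λ).

  λ = 3: largest Jordan block has size 1, contributing (x − 3)
  λ = 5: largest Jordan block has size 2, contributing (x − 5)^2

So m_A(x) = (x - 5)^2*(x - 3) = x^3 - 13*x^2 + 55*x - 75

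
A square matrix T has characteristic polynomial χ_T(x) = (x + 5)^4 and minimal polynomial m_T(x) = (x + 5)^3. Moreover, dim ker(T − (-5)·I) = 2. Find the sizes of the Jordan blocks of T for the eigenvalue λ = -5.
Block sizes for λ = -5: [3, 1]

Step 1 — from the characteristic polynomial, algebraic multiplicity of λ = -5 is 4. From dim ker(T − (-5)·I) = 2, there are exactly 2 Jordan blocks for λ = -5.
Step 2 — from the minimal polynomial, the factor (x + 5)^3 tells us the largest block for λ = -5 has size 3.
Step 3 — with total size 4, 2 blocks, and largest block 3, the block sizes (in nonincreasing order) are [3, 1].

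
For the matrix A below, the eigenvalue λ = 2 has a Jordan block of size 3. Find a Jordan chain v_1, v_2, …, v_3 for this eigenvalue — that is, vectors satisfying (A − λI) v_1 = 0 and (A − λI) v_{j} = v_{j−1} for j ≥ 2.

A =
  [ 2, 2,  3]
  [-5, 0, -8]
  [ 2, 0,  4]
A Jordan chain for λ = 2 of length 3:
v_1 = (-4, -6, 4)ᵀ
v_2 = (0, -5, 2)ᵀ
v_3 = (1, 0, 0)ᵀ

Let N = A − (2)·I. We want v_3 with N^3 v_3 = 0 but N^2 v_3 ≠ 0; then v_{j-1} := N · v_j for j = 3, …, 2.

Pick v_3 = (1, 0, 0)ᵀ.
Then v_2 = N · v_3 = (0, -5, 2)ᵀ.
Then v_1 = N · v_2 = (-4, -6, 4)ᵀ.

Sanity check: (A − (2)·I) v_1 = (0, 0, 0)ᵀ = 0. ✓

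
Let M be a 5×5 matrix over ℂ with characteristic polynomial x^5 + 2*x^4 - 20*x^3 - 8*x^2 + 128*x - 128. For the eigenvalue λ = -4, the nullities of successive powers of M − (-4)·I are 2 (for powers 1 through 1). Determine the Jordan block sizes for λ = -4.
Block sizes for λ = -4: [1, 1]

From the dimensions of kernels of powers, the number of Jordan blocks of size at least j is d_j − d_{j−1} where d_j = dim ker(N^j) (with d_0 = 0). Computing the differences gives [2].
The number of blocks of size exactly k is (#blocks of size ≥ k) − (#blocks of size ≥ k + 1), so the partition is: 2 block(s) of size 1.
In nonincreasing order the block sizes are [1, 1].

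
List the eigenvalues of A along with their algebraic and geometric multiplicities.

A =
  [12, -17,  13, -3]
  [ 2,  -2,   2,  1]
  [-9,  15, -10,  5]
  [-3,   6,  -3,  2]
λ = -1: alg = 2, geom = 1; λ = 2: alg = 2, geom = 1

Step 1 — factor the characteristic polynomial to read off the algebraic multiplicities:
  χ_A(x) = (x - 2)^2*(x + 1)^2

Step 2 — compute geometric multiplicities via the rank-nullity identity g(λ) = n − rank(A − λI):
  rank(A − (-1)·I) = 3, so dim ker(A − (-1)·I) = n − 3 = 1
  rank(A − (2)·I) = 3, so dim ker(A − (2)·I) = n − 3 = 1

Summary:
  λ = -1: algebraic multiplicity = 2, geometric multiplicity = 1
  λ = 2: algebraic multiplicity = 2, geometric multiplicity = 1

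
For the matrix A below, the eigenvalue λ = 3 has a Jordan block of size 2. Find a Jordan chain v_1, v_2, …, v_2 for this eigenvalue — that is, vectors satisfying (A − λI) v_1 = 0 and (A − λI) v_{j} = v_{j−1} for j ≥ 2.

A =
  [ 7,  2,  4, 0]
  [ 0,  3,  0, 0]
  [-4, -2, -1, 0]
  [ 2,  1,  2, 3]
A Jordan chain for λ = 3 of length 2:
v_1 = (4, 0, -4, 2)ᵀ
v_2 = (1, 0, 0, 0)ᵀ

Let N = A − (3)·I. We want v_2 with N^2 v_2 = 0 but N^1 v_2 ≠ 0; then v_{j-1} := N · v_j for j = 2, …, 2.

Pick v_2 = (1, 0, 0, 0)ᵀ.
Then v_1 = N · v_2 = (4, 0, -4, 2)ᵀ.

Sanity check: (A − (3)·I) v_1 = (0, 0, 0, 0)ᵀ = 0. ✓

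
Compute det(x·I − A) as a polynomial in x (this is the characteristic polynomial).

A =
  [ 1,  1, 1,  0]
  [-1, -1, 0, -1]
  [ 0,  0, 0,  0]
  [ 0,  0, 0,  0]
x^4

Expanding det(x·I − A) (e.g. by cofactor expansion or by noting that A is similar to its Jordan form J, which has the same characteristic polynomial as A) gives
  χ_A(x) = x^4
which factors as x^4. The eigenvalues (with algebraic multiplicities) are λ = 0 with multiplicity 4.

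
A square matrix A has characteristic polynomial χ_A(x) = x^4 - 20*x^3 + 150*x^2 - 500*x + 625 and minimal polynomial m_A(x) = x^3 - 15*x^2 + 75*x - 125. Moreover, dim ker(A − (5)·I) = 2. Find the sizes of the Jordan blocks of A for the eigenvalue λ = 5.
Block sizes for λ = 5: [3, 1]

Step 1 — from the characteristic polynomial, algebraic multiplicity of λ = 5 is 4. From dim ker(A − (5)·I) = 2, there are exactly 2 Jordan blocks for λ = 5.
Step 2 — from the minimal polynomial, the factor (x − 5)^3 tells us the largest block for λ = 5 has size 3.
Step 3 — with total size 4, 2 blocks, and largest block 3, the block sizes (in nonincreasing order) are [3, 1].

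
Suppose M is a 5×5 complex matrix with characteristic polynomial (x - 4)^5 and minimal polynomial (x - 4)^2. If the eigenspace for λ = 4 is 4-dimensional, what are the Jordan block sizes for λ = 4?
Block sizes for λ = 4: [2, 1, 1, 1]

Step 1 — from the characteristic polynomial, algebraic multiplicity of λ = 4 is 5. From dim ker(M − (4)·I) = 4, there are exactly 4 Jordan blocks for λ = 4.
Step 2 — from the minimal polynomial, the factor (x − 4)^2 tells us the largest block for λ = 4 has size 2.
Step 3 — with total size 5, 4 blocks, and largest block 2, the block sizes (in nonincreasing order) are [2, 1, 1, 1].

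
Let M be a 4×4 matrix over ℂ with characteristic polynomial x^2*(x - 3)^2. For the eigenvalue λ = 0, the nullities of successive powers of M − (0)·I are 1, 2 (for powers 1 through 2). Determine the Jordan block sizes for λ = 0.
Block sizes for λ = 0: [2]

From the dimensions of kernels of powers, the number of Jordan blocks of size at least j is d_j − d_{j−1} where d_j = dim ker(N^j) (with d_0 = 0). Computing the differences gives [1, 1].
The number of blocks of size exactly k is (#blocks of size ≥ k) − (#blocks of size ≥ k + 1), so the partition is: 1 block(s) of size 2.
In nonincreasing order the block sizes are [2].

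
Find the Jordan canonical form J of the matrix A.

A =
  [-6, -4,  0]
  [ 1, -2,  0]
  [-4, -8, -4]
J_2(-4) ⊕ J_1(-4)

The characteristic polynomial is
  det(x·I − A) = x^3 + 12*x^2 + 48*x + 64 = (x + 4)^3

Eigenvalues and multiplicities (the geometric multiplicity of λ is n − rank(A − λI), which equals the number of Jordan blocks for λ):
  λ = -4: algebraic multiplicity = 3, geometric multiplicity = 2

Determining the block sizes for each eigenvalue:
  λ = -4: 2 blocks summing to 3 forces exactly one block of size 2 and the rest size 1 → block sizes [2, 1]

Assembling the blocks gives a Jordan form
J =
  [-4,  1,  0]
  [ 0, -4,  0]
  [ 0,  0, -4]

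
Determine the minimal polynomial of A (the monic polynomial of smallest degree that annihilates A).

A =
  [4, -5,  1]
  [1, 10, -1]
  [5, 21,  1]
x^3 - 15*x^2 + 75*x - 125

The characteristic polynomial is χ_A(x) = (x - 5)^3, so the eigenvalues are known. The minimal polynomial is
  m_A(x) = Π_λ (x − λ)^{k_λ}
where k_λ is the size of the *largest* Jordan block for λ (equivalently, the smallest k with (A − λI)^k v = 0 for every generalised eigenvector v of λ).

  λ = 5: largest Jordan block has size 3, contributing (x − 5)^3

So m_A(x) = (x - 5)^3 = x^3 - 15*x^2 + 75*x - 125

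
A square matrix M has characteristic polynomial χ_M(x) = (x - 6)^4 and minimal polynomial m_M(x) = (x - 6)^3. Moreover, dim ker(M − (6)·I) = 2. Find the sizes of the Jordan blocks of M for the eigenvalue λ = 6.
Block sizes for λ = 6: [3, 1]

Step 1 — from the characteristic polynomial, algebraic multiplicity of λ = 6 is 4. From dim ker(M − (6)·I) = 2, there are exactly 2 Jordan blocks for λ = 6.
Step 2 — from the minimal polynomial, the factor (x − 6)^3 tells us the largest block for λ = 6 has size 3.
Step 3 — with total size 4, 2 blocks, and largest block 3, the block sizes (in nonincreasing order) are [3, 1].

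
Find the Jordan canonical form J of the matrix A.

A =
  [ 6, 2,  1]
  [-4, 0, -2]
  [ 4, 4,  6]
J_2(4) ⊕ J_1(4)

The characteristic polynomial is
  det(x·I − A) = x^3 - 12*x^2 + 48*x - 64 = (x - 4)^3

Eigenvalues and multiplicities (the geometric multiplicity of λ is n − rank(A − λI), which equals the number of Jordan blocks for λ):
  λ = 4: algebraic multiplicity = 3, geometric multiplicity = 2

Determining the block sizes for each eigenvalue:
  λ = 4: 2 blocks summing to 3 forces exactly one block of size 2 and the rest size 1 → block sizes [2, 1]

Assembling the blocks gives a Jordan form
J =
  [4, 1, 0]
  [0, 4, 0]
  [0, 0, 4]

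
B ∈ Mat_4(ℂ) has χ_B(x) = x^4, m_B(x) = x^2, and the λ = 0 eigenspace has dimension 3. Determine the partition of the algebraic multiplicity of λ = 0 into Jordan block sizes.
Block sizes for λ = 0: [2, 1, 1]

Step 1 — from the characteristic polynomial, algebraic multiplicity of λ = 0 is 4. From dim ker(B − (0)·I) = 3, there are exactly 3 Jordan blocks for λ = 0.
Step 2 — from the minimal polynomial, the factor (x − 0)^2 tells us the largest block for λ = 0 has size 2.
Step 3 — with total size 4, 3 blocks, and largest block 2, the block sizes (in nonincreasing order) are [2, 1, 1].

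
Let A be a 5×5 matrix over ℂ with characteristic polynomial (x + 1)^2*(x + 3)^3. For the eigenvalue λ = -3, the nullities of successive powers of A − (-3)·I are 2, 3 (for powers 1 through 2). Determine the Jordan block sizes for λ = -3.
Block sizes for λ = -3: [2, 1]

From the dimensions of kernels of powers, the number of Jordan blocks of size at least j is d_j − d_{j−1} where d_j = dim ker(N^j) (with d_0 = 0). Computing the differences gives [2, 1].
The number of blocks of size exactly k is (#blocks of size ≥ k) − (#blocks of size ≥ k + 1), so the partition is: 1 block(s) of size 1, 1 block(s) of size 2.
In nonincreasing order the block sizes are [2, 1].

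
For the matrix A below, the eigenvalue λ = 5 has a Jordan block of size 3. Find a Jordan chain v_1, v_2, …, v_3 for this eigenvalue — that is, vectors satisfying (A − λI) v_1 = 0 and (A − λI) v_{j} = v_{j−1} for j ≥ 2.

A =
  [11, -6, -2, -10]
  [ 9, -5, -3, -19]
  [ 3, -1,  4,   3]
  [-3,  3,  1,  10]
A Jordan chain for λ = 5 of length 3:
v_1 = (6, 12, -3, -3)ᵀ
v_2 = (6, 9, 3, -3)ᵀ
v_3 = (1, 0, 0, 0)ᵀ

Let N = A − (5)·I. We want v_3 with N^3 v_3 = 0 but N^2 v_3 ≠ 0; then v_{j-1} := N · v_j for j = 3, …, 2.

Pick v_3 = (1, 0, 0, 0)ᵀ.
Then v_2 = N · v_3 = (6, 9, 3, -3)ᵀ.
Then v_1 = N · v_2 = (6, 12, -3, -3)ᵀ.

Sanity check: (A − (5)·I) v_1 = (0, 0, 0, 0)ᵀ = 0. ✓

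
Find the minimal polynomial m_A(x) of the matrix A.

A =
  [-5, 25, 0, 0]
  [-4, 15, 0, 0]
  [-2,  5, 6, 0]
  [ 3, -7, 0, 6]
x^3 - 16*x^2 + 85*x - 150

The characteristic polynomial is χ_A(x) = (x - 6)^2*(x - 5)^2, so the eigenvalues are known. The minimal polynomial is
  m_A(x) = Π_λ (x − λ)^{k_λ}
where k_λ is the size of the *largest* Jordan block for λ (equivalently, the smallest k with (A − λI)^k v = 0 for every generalised eigenvector v of λ).

  λ = 5: largest Jordan block has size 2, contributing (x − 5)^2
  λ = 6: largest Jordan block has size 1, contributing (x − 6)

So m_A(x) = (x - 6)*(x - 5)^2 = x^3 - 16*x^2 + 85*x - 150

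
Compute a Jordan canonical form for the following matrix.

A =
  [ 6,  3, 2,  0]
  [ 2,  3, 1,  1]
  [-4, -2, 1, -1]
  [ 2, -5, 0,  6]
J_3(4) ⊕ J_1(4)

The characteristic polynomial is
  det(x·I − A) = x^4 - 16*x^3 + 96*x^2 - 256*x + 256 = (x - 4)^4

Eigenvalues and multiplicities (the geometric multiplicity of λ is n − rank(A − λI), which equals the number of Jordan blocks for λ):
  λ = 4: algebraic multiplicity = 4, geometric multiplicity = 2

Determining the block sizes for each eigenvalue:
  λ = 4: with am = 4 and gm = 2, the partition is not yet determined (e.g. several partitions of 4 into 2 parts exist). Let N = A − (4)·I. Computing rank(N^1) = 2, rank(N^2) = 1, rank(N^3) = 0; the number of blocks of size ≥ j is rank(N^{j−1}) − rank(N^j), giving [2, 1, 1]. So we have 1 block(s) of size 3, 1 block(s) of size 1 → block sizes [3, 1]

Assembling the blocks gives a Jordan form
J =
  [4, 1, 0, 0]
  [0, 4, 1, 0]
  [0, 0, 4, 0]
  [0, 0, 0, 4]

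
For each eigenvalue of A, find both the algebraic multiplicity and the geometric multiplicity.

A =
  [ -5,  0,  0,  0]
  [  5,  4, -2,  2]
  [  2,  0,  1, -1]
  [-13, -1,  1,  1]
λ = -5: alg = 1, geom = 1; λ = 2: alg = 3, geom = 1

Step 1 — factor the characteristic polynomial to read off the algebraic multiplicities:
  χ_A(x) = (x - 2)^3*(x + 5)

Step 2 — compute geometric multiplicities via the rank-nullity identity g(λ) = n − rank(A − λI):
  rank(A − (-5)·I) = 3, so dim ker(A − (-5)·I) = n − 3 = 1
  rank(A − (2)·I) = 3, so dim ker(A − (2)·I) = n − 3 = 1

Summary:
  λ = -5: algebraic multiplicity = 1, geometric multiplicity = 1
  λ = 2: algebraic multiplicity = 3, geometric multiplicity = 1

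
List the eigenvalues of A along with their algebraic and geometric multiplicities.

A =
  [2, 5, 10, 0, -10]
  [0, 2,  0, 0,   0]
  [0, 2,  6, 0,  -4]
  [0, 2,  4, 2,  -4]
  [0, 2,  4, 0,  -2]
λ = 2: alg = 5, geom = 4

Step 1 — factor the characteristic polynomial to read off the algebraic multiplicities:
  χ_A(x) = (x - 2)^5

Step 2 — compute geometric multiplicities via the rank-nullity identity g(λ) = n − rank(A − λI):
  rank(A − (2)·I) = 1, so dim ker(A − (2)·I) = n − 1 = 4

Summary:
  λ = 2: algebraic multiplicity = 5, geometric multiplicity = 4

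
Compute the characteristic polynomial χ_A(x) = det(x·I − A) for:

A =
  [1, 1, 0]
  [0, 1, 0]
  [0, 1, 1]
x^3 - 3*x^2 + 3*x - 1

Expanding det(x·I − A) (e.g. by cofactor expansion or by noting that A is similar to its Jordan form J, which has the same characteristic polynomial as A) gives
  χ_A(x) = x^3 - 3*x^2 + 3*x - 1
which factors as (x - 1)^3. The eigenvalues (with algebraic multiplicities) are λ = 1 with multiplicity 3.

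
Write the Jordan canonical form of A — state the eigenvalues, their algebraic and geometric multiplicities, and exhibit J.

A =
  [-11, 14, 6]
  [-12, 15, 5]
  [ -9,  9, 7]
J_1(3) ⊕ J_2(4)

The characteristic polynomial is
  det(x·I − A) = x^3 - 11*x^2 + 40*x - 48 = (x - 4)^2*(x - 3)

Eigenvalues and multiplicities (the geometric multiplicity of λ is n − rank(A − λI), which equals the number of Jordan blocks for λ):
  λ = 3: algebraic multiplicity = 1, geometric multiplicity = 1
  λ = 4: algebraic multiplicity = 2, geometric multiplicity = 1

Determining the block sizes for each eigenvalue:
  λ = 3: one block (gm = 1), so the single block has size am = 1 → block sizes [1]
  λ = 4: one block (gm = 1), so the single block has size am = 2 → block sizes [2]

Assembling the blocks gives a Jordan form
J =
  [3, 0, 0]
  [0, 4, 1]
  [0, 0, 4]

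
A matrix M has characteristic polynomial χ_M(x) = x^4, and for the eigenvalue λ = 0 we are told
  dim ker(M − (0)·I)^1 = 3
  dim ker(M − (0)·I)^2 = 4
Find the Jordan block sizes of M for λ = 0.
Block sizes for λ = 0: [2, 1, 1]

From the dimensions of kernels of powers, the number of Jordan blocks of size at least j is d_j − d_{j−1} where d_j = dim ker(N^j) (with d_0 = 0). Computing the differences gives [3, 1].
The number of blocks of size exactly k is (#blocks of size ≥ k) − (#blocks of size ≥ k + 1), so the partition is: 2 block(s) of size 1, 1 block(s) of size 2.
In nonincreasing order the block sizes are [2, 1, 1].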